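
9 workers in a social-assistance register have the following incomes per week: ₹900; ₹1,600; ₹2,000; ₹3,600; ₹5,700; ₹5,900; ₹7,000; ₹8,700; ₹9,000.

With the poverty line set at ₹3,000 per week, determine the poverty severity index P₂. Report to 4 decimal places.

0.0910

Poor units: ₹900, ₹1,600, ₹2,000 (q = 3 of N = 9).
Normalized shortfalls: (3000−900)/3000 = 0.7000; (3000−1600)/3000 = 0.4667; (3000−2000)/3000 = 0.3333.
Squared: 0.4900; 0.2178; 0.1111.
Sum = 0.818889; P₂ = 0.818889 / 9 = 0.0910.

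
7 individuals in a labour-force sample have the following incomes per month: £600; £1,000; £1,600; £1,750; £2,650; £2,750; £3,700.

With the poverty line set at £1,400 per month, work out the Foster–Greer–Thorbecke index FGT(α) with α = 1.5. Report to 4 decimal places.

0.0835

Poor units: £600, £1,000 (q = 2 of N = 7).
Gap ratios (z−y)/z: (1400−600)/1400 = 0.5714; (1400−1000)/1400 = 0.2857.
Raised to α = 1.5: 0.43196; 0.15272.
Sum = 0.584680; FGT(1.5) = 0.584680 / 7 = 0.0835.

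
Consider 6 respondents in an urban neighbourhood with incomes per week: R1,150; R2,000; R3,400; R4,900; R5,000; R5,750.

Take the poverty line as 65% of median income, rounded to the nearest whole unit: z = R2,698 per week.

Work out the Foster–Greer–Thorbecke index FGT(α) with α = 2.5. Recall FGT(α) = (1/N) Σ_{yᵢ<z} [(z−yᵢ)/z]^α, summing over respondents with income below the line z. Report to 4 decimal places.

Poor units: R1,150, R2,000 (q = 2 of N = 6).
Gap ratios (z−y)/z: (2698−1150)/2698 = 0.5738; (2698−2000)/2698 = 0.2587.
Raised to α = 2.5: 0.24936; 0.03404.
Sum = 0.283401; FGT(2.5) = 0.283401 / 6 = 0.0472.

0.0472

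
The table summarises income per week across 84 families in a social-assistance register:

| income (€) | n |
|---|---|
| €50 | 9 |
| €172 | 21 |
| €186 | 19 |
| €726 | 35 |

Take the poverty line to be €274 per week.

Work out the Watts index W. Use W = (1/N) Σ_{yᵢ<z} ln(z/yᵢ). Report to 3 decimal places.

Below the line: 9×€50, 21×€172, 19×€186 (q = 49 of N = 84).
Log gaps: ln(274/50) = 1.7011 (×9); ln(274/172) = 0.4656 (×21); ln(274/186) = 0.3874 (×19).
W = 32.448499 / 84 = 0.386.

0.386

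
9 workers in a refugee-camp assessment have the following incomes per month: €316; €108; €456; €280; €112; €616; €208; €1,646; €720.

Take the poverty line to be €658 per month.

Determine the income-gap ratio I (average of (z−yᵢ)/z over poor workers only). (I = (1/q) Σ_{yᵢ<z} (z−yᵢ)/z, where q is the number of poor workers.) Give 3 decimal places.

0.545

Below the line: €108, €112, €208, €280, €316, €456, €616 (q = 7 of N = 9).
Relative gaps: 0.8359, 0.8298, 0.6839, 0.5745, 0.5198, 0.3070, 0.0638; sum = 3.814590.
The income-gap ratio divides by q (the poor only): 3.814590 / 7 = 0.545.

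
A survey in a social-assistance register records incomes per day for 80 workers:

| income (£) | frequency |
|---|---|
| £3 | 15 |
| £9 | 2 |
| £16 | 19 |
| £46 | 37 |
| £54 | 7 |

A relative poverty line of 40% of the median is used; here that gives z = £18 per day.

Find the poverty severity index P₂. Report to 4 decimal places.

Below z: 15×£3, 2×£9, 19×£16 (q = 36 of N = 80).
Normalized shortfalls: (18−3)/18 = 0.8333 (×15); (18−9)/18 = 0.5000 (×2); (18−16)/18 = 0.1111 (×19).
Squared: 0.6944 (×15); 0.2500 (×2); 0.0123 (×19).
Sum = 11.151235; P₂ = 11.151235 / 80 = 0.1394.

0.1394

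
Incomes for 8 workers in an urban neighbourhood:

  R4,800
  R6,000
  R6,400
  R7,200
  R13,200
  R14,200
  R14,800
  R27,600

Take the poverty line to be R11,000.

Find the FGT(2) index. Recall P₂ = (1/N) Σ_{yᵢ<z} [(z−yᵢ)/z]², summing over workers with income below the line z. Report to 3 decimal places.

Below the line: R4,800, R6,000, R6,400, R7,200 (q = 4 of N = 8).
Relative gaps: (11000−4800)/11000 = 0.5636; (11000−6000)/11000 = 0.4545; (11000−6400)/11000 = 0.4182; (11000−7200)/11000 = 0.3455.
Squared: 0.3177; 0.2066; 0.1749; 0.1193.
Sum = 0.818512; P₂ = 0.818512 / 8 = 0.102.

0.102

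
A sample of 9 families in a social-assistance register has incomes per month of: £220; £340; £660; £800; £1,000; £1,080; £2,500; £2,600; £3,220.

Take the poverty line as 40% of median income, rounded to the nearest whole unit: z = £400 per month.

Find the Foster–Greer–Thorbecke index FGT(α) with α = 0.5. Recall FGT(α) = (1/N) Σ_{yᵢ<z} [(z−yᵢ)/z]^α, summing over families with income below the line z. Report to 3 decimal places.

0.118

Below z: £220, £340 (q = 2 of N = 9).
Gap ratios (z−y)/z: (400−220)/400 = 0.4500; (400−340)/400 = 0.1500.
Raised to α = 0.5: 0.67082; 0.38730.
Sum = 1.058119; FGT(0.5) = 1.058119 / 9 = 0.118.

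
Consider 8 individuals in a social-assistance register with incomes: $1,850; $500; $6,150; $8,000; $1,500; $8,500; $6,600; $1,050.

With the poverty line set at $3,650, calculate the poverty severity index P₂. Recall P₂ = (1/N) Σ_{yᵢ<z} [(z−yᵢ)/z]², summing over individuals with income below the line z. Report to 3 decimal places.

0.230

Poor units: $500, $1,050, $1,500, $1,850 (q = 4 of N = 8).
Normalized shortfalls: (3650−500)/3650 = 0.8630; (3650−1050)/3650 = 0.7123; (3650−1500)/3650 = 0.5890; (3650−1850)/3650 = 0.4932.
Squared: 0.7448; 0.5074; 0.3470; 0.2432.
Sum = 1.842372; P₂ = 1.842372 / 8 = 0.230.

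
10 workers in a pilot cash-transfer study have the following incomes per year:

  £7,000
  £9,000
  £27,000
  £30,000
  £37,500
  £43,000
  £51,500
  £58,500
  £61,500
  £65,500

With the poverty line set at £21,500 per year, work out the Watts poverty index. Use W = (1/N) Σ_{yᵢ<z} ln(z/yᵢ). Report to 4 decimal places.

0.1993

Below the line: £7,000, £9,000 (q = 2 of N = 10).
ln(z/y) terms: ln(21500/7000) = 1.1221; ln(21500/9000) = 0.8708.
W = 1.992971 / 10 = 0.1993.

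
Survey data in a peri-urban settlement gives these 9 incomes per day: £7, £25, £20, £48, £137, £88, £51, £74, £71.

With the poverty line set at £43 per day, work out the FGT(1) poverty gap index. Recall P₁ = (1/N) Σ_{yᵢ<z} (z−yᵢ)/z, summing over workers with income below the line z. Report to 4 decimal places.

Below the line: £7, £20, £25 (q = 3 of N = 9).
Shortfall ratios: (43−7)/43 = 0.8372; (43−20)/43 = 0.5349; (43−25)/43 = 0.4186.
Σ = 1.790698. Dividing by the full population N = 9 gives P₁ = 0.1990.

0.1990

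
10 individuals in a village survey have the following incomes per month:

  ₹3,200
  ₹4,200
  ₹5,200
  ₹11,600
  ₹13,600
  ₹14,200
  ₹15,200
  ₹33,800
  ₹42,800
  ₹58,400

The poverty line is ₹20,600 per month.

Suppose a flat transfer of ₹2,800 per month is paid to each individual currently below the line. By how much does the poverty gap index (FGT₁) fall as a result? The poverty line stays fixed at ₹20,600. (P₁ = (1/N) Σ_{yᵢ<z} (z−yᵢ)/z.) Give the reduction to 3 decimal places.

0.095

Before: below the line — ₹3,200, ₹4,200, ₹5,200, ₹11,600, ₹13,600, ₹14,200, ₹15,200; poverty gap index (FGT₁) = 0.37379.
After the ₹2,800 transfer: below the line — ₹6,000, ₹7,000, ₹8,000, ₹14,400, ₹16,400, ₹17,000, ₹18,000; poverty gap index (FGT₁) = 0.27864.
Reduction = 0.37379 − 0.27864 = 0.095.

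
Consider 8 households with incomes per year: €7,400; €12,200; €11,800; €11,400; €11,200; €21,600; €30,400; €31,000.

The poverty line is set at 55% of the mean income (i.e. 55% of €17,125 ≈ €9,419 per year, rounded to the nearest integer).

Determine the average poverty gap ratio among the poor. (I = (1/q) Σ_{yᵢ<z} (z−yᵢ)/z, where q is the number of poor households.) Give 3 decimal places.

0.214

Below z: €7,400 (q = 1 of N = 8).
Relative gaps: 0.2144; sum = 0.214354.
I averages over the q = 1 poor units only: 0.214354 / 1 = 0.214.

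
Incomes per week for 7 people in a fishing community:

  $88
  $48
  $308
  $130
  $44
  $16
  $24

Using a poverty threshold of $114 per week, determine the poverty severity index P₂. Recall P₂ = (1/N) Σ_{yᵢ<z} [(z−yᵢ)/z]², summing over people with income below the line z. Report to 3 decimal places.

0.304

Below z: $16, $24, $44, $48, $88 (q = 5 of N = 7).
Normalized shortfalls: (114−16)/114 = 0.8596; (114−24)/114 = 0.7895; (114−44)/114 = 0.6140; (114−48)/114 = 0.5789; (114−88)/114 = 0.2281.
Squared: 0.7390; 0.6233; 0.3770; 0.3352; 0.0520.
Sum = 2.126500; P₂ = 2.126500 / 7 = 0.304.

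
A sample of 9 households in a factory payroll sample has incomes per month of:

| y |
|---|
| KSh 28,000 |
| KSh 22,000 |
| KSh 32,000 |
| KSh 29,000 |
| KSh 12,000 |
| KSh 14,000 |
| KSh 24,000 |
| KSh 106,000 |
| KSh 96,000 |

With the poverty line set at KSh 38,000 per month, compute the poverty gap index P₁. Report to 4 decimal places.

Below the line: KSh 12,000, KSh 14,000, KSh 22,000, KSh 24,000, KSh 28,000, KSh 29,000, KSh 32,000 (q = 7 of N = 9).
Shortfall ratios: (38000−12000)/38000 = 0.6842; (38000−14000)/38000 = 0.6316; (38000−22000)/38000 = 0.4211; (38000−24000)/38000 = 0.3684; (38000−28000)/38000 = 0.2632; (38000−29000)/38000 = 0.2368; (38000−32000)/38000 = 0.1579.
Σ = 2.763158. Dividing by the full population N = 9 gives P₁ = 0.3070.

0.3070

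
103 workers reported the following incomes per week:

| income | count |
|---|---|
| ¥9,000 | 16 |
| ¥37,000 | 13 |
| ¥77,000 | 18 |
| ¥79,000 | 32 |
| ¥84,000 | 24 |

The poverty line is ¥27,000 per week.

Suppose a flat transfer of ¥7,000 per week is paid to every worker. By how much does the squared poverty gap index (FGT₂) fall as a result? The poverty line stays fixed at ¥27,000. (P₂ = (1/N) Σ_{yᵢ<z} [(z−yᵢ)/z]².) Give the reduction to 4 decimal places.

Before: below the line — 16×¥9,000; squared poverty gap index (FGT₂) = 0.069040.
After the ¥7,000 transfer: below the line — 16×¥16,000; squared poverty gap index (FGT₂) = 0.025783.
Reduction = 0.069040 − 0.025783 = 0.0433.

0.0433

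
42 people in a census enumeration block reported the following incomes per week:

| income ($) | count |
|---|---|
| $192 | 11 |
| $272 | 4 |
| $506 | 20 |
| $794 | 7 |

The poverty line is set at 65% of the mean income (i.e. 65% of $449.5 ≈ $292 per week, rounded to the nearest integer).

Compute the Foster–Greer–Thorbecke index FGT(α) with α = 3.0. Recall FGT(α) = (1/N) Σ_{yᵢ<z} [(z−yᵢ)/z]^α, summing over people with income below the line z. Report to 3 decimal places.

Below z: 11×$192, 4×$272 (q = 15 of N = 42).
Shortfall ratios: (292−192)/292 = 0.3425 (×11); (292−272)/292 = 0.0685 (×4).
Raised to α = 3.0: 0.04017 (×11); 0.00032 (×4).
Sum = 0.443104; FGT(3.0) = 0.443104 / 42 = 0.011.

0.011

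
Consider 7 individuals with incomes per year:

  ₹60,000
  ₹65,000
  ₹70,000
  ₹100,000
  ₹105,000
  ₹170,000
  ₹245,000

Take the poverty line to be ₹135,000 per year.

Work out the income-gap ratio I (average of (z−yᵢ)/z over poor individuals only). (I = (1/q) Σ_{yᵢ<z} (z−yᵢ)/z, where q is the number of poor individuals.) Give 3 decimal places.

Below z: ₹60,000, ₹65,000, ₹70,000, ₹100,000, ₹105,000 (q = 5 of N = 7).
Relative gaps: 0.5556, 0.5185, 0.4815, 0.2593, 0.2222; sum = 2.037037.
I averages over the q = 5 poor units only: 2.037037 / 5 = 0.407.

0.407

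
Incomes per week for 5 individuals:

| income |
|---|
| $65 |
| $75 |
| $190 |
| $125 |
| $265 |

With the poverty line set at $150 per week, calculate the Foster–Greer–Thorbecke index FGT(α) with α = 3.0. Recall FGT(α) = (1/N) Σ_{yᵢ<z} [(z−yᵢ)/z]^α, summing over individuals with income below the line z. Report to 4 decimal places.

Incomes under z: $65, $75, $125 (q = 3 of N = 5).
Relative gaps: (150−65)/150 = 0.5667; (150−75)/150 = 0.5000; (150−125)/150 = 0.1667.
Raised to α = 3.0: 0.18196; 0.12500; 0.00463.
Sum = 0.311593; FGT(3.0) = 0.311593 / 5 = 0.0623.

0.0623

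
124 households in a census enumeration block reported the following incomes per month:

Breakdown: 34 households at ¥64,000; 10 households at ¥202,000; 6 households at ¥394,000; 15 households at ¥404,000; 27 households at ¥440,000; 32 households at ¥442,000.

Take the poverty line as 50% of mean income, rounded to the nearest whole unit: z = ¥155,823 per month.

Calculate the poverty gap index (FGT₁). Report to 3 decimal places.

0.162

Below z: 34×¥64,000 (q = 34 of N = 124).
Normalized shortfalls: (155823−64000)/155823 = 0.5893 (×34).
Σ = 20.035438. Dividing by the full population N = 124 gives P₁ = 0.162.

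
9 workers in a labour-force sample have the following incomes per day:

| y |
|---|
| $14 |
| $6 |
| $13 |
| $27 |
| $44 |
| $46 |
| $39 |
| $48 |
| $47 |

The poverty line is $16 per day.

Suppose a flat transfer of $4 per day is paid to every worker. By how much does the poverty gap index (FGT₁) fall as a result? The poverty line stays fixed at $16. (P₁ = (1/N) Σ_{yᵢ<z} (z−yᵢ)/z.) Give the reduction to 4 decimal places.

Before: below the line — $6, $13, $14; poverty gap index (FGT₁) = 0.104167.
After the $4 transfer: below the line — $10; poverty gap index (FGT₁) = 0.041667.
Reduction = 0.104167 − 0.041667 = 0.0625.

0.0625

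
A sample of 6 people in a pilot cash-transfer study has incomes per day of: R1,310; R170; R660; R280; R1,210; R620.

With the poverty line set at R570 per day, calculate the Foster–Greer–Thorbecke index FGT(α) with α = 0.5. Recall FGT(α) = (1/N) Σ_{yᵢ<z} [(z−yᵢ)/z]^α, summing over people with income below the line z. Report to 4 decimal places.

Poor units: R170, R280 (q = 2 of N = 6).
Relative gaps: (570−170)/570 = 0.7018; (570−280)/570 = 0.5088.
Raised to α = 0.5: 0.83771; 0.71328.
Sum = 1.550990; FGT(0.5) = 1.550990 / 6 = 0.2585.

0.2585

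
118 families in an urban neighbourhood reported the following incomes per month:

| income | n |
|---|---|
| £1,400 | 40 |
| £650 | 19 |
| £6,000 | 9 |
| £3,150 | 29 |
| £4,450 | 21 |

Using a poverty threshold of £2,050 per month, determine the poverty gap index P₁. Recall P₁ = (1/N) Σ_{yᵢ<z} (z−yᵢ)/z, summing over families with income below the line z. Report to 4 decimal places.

0.2174

Poor units: 19×£650, 40×£1,400 (q = 59 of N = 118).
Gap ratios (z−y)/z: (2050−650)/2050 = 0.6829 (×19); (2050−1400)/2050 = 0.3171 (×40).
Σ = 25.658537. Dividing by the full population N = 118 gives P₁ = 0.2174.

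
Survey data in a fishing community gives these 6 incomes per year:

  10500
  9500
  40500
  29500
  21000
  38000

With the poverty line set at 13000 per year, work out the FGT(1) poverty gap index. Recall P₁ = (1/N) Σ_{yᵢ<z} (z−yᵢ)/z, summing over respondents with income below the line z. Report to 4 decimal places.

Incomes under z: 9500, 10500 (q = 2 of N = 6).
Gap ratios (z−y)/z: (13000−9500)/13000 = 0.2692; (13000−10500)/13000 = 0.1923.
Σ = 0.461538. Dividing by the full population N = 6 gives P₁ = 0.0769.

0.0769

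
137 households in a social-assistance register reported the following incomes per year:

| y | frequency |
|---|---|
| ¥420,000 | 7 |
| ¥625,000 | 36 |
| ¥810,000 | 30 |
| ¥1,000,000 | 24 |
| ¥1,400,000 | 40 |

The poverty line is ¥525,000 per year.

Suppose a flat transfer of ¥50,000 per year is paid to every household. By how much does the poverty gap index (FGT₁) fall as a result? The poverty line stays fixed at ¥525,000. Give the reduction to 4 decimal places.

Before: below the line — 7×¥420,000; poverty gap index (FGT₁) = 0.010219.
After the ¥50,000 transfer: below the line — 7×¥470,000; poverty gap index (FGT₁) = 0.005353.
Reduction = 0.010219 − 0.005353 = 0.0049.

0.0049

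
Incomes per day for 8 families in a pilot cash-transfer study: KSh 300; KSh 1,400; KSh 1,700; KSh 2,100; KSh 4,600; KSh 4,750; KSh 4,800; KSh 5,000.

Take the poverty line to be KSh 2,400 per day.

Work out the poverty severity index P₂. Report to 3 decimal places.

0.130

Below the line: KSh 300, KSh 1,400, KSh 1,700, KSh 2,100 (q = 4 of N = 8).
Gap ratios (z−y)/z: (2400−300)/2400 = 0.8750; (2400−1400)/2400 = 0.4167; (2400−1700)/2400 = 0.2917; (2400−2100)/2400 = 0.1250.
Squared: 0.7656; 0.1736; 0.0851; 0.0156.
Sum = 1.039931; P₂ = 1.039931 / 8 = 0.130.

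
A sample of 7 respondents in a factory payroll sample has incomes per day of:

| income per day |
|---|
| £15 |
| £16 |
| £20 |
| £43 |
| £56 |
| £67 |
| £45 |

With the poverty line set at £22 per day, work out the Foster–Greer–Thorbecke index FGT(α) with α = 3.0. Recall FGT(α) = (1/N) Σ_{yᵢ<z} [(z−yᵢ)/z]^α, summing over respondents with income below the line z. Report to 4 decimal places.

Incomes under z: £15, £16, £20 (q = 3 of N = 7).
Normalized shortfalls: (22−15)/22 = 0.3182; (22−16)/22 = 0.2727; (22−20)/22 = 0.0909.
Raised to α = 3.0: 0.03221; 0.02029; 0.00075.
Sum = 0.053249; FGT(3.0) = 0.053249 / 7 = 0.0076.

0.0076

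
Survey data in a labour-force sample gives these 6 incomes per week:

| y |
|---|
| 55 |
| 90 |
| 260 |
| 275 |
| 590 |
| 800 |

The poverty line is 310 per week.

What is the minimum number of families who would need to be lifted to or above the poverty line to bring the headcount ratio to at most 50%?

Currently q = 4 of N = 6 are below the line (H = 0.667).
A headcount ratio of at most 50% allows at most ⌊0.50 × 6⌋ = 3 poor families.
So at least 4 − 3 = 1 must be lifted.

1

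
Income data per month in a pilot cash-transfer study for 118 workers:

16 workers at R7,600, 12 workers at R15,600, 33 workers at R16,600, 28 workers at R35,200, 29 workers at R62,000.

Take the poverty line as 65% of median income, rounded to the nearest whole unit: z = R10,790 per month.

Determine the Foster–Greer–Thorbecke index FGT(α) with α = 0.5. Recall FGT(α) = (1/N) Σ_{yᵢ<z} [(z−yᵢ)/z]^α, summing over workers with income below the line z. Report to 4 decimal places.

Below the line: 16×R7,600 (q = 16 of N = 118).
Gap ratios (z−y)/z: (10790−7600)/10790 = 0.2956 (×16).
Raised to α = 0.5: 0.54373 (×16).
Sum = 8.699707; FGT(0.5) = 8.699707 / 118 = 0.0737.

0.0737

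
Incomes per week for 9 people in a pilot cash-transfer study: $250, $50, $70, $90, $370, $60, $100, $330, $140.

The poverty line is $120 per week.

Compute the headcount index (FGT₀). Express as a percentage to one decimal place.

5 of the 9 people have income below $120.
H = 5/9 = 55.6%.

55.6%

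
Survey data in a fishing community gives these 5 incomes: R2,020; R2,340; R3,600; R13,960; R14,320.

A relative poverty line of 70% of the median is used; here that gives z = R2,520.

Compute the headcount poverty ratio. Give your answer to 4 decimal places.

0.4000

2 of the 5 families have income below R2,520.
H = 2/5 = 0.4000.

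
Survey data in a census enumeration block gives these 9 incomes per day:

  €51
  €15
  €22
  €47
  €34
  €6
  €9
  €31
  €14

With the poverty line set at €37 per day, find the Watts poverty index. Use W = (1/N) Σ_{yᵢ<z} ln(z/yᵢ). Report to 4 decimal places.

0.6543

Below the line: €6, €9, €14, €15, €22, €31, €34 (q = 7 of N = 9).
Log gaps: ln(37/6) = 1.8192; ln(37/9) = 1.4137; ln(37/14) = 0.9719; ln(37/15) = 0.9029; ln(37/22) = 0.5199; ln(37/31) = 0.1769; ln(37/34) = 0.0846.
W = 5.888944 / 9 = 0.6543.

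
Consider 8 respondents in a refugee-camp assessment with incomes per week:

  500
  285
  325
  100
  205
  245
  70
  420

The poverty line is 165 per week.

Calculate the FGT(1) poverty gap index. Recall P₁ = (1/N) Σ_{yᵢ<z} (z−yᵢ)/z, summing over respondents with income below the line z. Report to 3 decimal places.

Below the line: 70, 100 (q = 2 of N = 8).
Shortfall ratios: (165−70)/165 = 0.5758; (165−100)/165 = 0.3939.
Sum of shortfalls = 0.969697; P₁ averages over all N: 0.969697 / 8 = 0.121.

0.121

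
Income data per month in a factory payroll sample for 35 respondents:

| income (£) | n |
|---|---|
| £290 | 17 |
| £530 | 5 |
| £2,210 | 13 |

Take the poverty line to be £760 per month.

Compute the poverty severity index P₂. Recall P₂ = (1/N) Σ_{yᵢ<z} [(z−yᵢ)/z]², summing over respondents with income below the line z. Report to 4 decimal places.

0.1988

Poor units: 17×£290, 5×£530 (q = 22 of N = 35).
Normalized shortfalls: (760−290)/760 = 0.6184 (×17); (760−530)/760 = 0.3026 (×5).
Squared: 0.3824 (×17); 0.0916 (×5).
Sum = 6.959488; P₂ = 6.959488 / 35 = 0.1988.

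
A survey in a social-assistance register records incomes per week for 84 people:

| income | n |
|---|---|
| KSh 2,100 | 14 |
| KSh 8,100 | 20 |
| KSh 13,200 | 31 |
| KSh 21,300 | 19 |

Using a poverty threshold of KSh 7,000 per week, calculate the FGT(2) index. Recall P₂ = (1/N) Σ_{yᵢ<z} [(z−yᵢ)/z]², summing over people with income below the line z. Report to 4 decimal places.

Incomes under z: 14×KSh 2,100 (q = 14 of N = 84).
Normalized shortfalls: (7000−2100)/7000 = 0.7000 (×14).
Squared: 0.4900 (×14).
Sum = 6.860000; P₂ = 6.860000 / 84 = 0.0817.

0.0817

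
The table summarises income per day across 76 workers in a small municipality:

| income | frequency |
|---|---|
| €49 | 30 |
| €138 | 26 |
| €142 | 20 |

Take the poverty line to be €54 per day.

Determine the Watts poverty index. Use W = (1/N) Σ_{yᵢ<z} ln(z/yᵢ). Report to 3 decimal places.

Incomes under z: 30×€49 (q = 30 of N = 76).
Log shortfalls: ln(54/49) = 0.0972 (×30).
W = 2.914912 / 76 = 0.038.

0.038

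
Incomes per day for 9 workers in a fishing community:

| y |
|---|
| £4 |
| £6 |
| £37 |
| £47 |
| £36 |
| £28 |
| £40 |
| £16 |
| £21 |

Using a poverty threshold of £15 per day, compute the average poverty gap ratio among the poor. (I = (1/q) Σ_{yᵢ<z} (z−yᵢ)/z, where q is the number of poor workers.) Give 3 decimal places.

0.667

Poor units: £4, £6 (q = 2 of N = 9).
Shortfall ratios (z−y)/z: 0.7333, 0.6000; sum = 1.333333.
I averages over the q = 2 poor units only: 1.333333 / 2 = 0.667.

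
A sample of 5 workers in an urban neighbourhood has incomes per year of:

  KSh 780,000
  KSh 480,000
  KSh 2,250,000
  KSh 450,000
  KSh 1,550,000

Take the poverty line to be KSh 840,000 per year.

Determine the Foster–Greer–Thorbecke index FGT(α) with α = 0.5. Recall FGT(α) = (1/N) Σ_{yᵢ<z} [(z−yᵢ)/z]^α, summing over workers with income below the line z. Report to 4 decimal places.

0.3207

Below z: KSh 450,000, KSh 480,000, KSh 780,000 (q = 3 of N = 5).
Gap ratios (z−y)/z: (840000−450000)/840000 = 0.4643; (840000−480000)/840000 = 0.4286; (840000−780000)/840000 = 0.0714.
Raised to α = 0.5: 0.68139; 0.65465; 0.26726.
Sum = 1.603300; FGT(0.5) = 1.603300 / 5 = 0.3207.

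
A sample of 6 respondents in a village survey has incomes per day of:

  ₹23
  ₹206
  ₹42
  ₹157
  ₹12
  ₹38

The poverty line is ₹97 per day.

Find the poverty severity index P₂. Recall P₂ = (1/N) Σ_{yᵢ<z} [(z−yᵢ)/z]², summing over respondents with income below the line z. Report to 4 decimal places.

0.3402

Below z: ₹12, ₹23, ₹38, ₹42 (q = 4 of N = 6).
Gap ratios (z−y)/z: (97−12)/97 = 0.8763; (97−23)/97 = 0.7629; (97−38)/97 = 0.6082; (97−42)/97 = 0.5670.
Squared: 0.7679; 0.5820; 0.3700; 0.3215.
Sum = 2.041343; P₂ = 2.041343 / 6 = 0.3402.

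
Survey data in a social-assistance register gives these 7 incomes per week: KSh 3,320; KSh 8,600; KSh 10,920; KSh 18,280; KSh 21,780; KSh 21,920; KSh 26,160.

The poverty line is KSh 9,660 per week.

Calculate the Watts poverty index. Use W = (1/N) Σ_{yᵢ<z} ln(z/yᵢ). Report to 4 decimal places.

0.1692

Below z: KSh 3,320, KSh 8,600 (q = 2 of N = 7).
Log gaps: ln(9660/3320) = 1.0680; ln(9660/8600) = 0.1162.
W = 1.184260 / 7 = 0.1692.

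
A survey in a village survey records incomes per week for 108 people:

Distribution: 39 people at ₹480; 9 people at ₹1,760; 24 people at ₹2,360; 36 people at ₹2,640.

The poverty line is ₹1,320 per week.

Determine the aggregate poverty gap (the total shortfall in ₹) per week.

₹32,760

Incomes under z: 39×₹480 (q = 39 of N = 108).
Individual gaps: 39×(1320−480) = 32760.
Aggregate gap = ₹32,760.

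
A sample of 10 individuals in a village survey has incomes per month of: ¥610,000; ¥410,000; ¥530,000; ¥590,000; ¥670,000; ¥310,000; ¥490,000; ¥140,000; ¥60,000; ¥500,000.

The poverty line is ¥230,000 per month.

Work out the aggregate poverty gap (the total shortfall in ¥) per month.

Below z: ¥60,000, ¥140,000 (q = 2 of N = 10).
Individual gaps: 230000−60000 = 170000; 230000−140000 = 90000.
Aggregate gap = ¥260,000.

¥260,000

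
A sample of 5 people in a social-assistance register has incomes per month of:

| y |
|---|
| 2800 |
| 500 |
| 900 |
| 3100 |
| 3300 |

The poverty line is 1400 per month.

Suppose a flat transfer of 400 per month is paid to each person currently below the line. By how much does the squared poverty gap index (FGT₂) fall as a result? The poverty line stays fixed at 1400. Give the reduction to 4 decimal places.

Before: below the line — 500, 900; squared poverty gap index (FGT₂) = 0.108163.
After the 400 transfer: below the line — 900, 1300; squared poverty gap index (FGT₂) = 0.026531.
Reduction = 0.108163 − 0.026531 = 0.0816.

0.0816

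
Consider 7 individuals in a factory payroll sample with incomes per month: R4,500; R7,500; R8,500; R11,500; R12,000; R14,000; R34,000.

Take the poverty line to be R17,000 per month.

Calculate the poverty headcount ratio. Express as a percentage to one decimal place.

85.7%

6 of the 7 individuals have income below R17,000.
H = 6/7 = 85.7%.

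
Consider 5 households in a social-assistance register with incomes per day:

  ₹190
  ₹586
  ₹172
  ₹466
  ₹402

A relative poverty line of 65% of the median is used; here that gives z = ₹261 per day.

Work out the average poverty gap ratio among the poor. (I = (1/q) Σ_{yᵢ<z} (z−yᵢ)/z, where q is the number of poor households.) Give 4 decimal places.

Below z: ₹172, ₹190 (q = 2 of N = 5).
Shortfall ratios (z−y)/z: 0.3410, 0.2720; sum = 0.613027.
The income-gap ratio divides by q (the poor only): 0.613027 / 2 = 0.3065.

0.3065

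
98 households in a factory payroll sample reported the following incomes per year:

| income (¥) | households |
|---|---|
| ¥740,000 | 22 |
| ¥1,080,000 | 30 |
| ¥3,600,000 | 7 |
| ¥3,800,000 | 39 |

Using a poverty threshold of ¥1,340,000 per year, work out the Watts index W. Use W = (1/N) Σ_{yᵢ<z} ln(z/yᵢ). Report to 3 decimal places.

0.199

Incomes under z: 22×¥740,000, 30×¥1,080,000 (q = 52 of N = 98).
Log gaps: ln(1340000/740000) = 0.5938 (×22); ln(1340000/1080000) = 0.2157 (×30).
W = 19.534301 / 98 = 0.199.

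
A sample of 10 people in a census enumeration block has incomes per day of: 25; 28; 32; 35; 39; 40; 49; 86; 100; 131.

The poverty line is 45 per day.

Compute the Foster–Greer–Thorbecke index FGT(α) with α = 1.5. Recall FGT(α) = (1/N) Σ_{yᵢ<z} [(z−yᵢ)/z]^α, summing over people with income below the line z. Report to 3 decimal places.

Below the line: 25, 28, 32, 35, 39, 40 (q = 6 of N = 10).
Relative gaps: (45−25)/45 = 0.4444; (45−28)/45 = 0.3778; (45−32)/45 = 0.2889; (45−35)/45 = 0.2222; (45−39)/45 = 0.1333; (45−40)/45 = 0.1111.
Raised to α = 1.5: 0.29630; 0.23220; 0.15527; 0.10476; 0.04869; 0.03704.
Sum = 0.874245; FGT(1.5) = 0.874245 / 10 = 0.087.

0.087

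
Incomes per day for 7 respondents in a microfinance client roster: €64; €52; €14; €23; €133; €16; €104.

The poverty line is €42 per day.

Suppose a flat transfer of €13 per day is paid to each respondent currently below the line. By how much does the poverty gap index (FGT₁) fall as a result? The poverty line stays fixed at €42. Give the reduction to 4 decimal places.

0.1327

Before: below the line — €14, €16, €23; poverty gap index (FGT₁) = 0.248299.
After the €13 transfer: below the line — €27, €29, €36; poverty gap index (FGT₁) = 0.115646.
Reduction = 0.248299 − 0.115646 = 0.1327.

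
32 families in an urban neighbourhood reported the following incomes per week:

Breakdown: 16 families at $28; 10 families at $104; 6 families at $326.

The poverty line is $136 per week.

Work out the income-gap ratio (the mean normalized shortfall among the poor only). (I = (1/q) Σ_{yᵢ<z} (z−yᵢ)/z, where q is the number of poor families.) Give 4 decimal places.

0.5792

Incomes under z: 16×$28, 10×$104 (q = 26 of N = 32).
Shortfall ratios (z−y)/z: 0.7941 (×16), 0.2353 (×10); sum = 15.058824.
The income-gap ratio divides by q (the poor only): 15.058824 / 26 = 0.5792.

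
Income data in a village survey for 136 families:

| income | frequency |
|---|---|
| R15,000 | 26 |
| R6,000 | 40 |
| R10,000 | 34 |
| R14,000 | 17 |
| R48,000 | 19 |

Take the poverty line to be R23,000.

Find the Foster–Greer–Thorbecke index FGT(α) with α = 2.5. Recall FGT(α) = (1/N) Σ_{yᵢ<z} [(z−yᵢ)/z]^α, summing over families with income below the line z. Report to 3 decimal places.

0.224

Below the line: 40×R6,000, 34×R10,000, 17×R14,000, 26×R15,000 (q = 117 of N = 136).
Normalized shortfalls: (23000−6000)/23000 = 0.7391 (×40); (23000−10000)/23000 = 0.5652 (×34); (23000−14000)/23000 = 0.3913 (×17); (23000−15000)/23000 = 0.3478 (×26).
Raised to α = 2.5: 0.46968 (×40); 0.24018 (×34); 0.09578 (×17); 0.07135 (×26).
Sum = 30.436838; FGT(2.5) = 30.436838 / 136 = 0.224.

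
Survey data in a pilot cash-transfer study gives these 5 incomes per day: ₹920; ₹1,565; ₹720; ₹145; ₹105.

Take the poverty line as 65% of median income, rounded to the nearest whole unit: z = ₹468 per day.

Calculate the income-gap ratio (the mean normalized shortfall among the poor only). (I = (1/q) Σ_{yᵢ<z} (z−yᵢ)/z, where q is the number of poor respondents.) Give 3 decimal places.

0.733

Below the line: ₹105, ₹145 (q = 2 of N = 5).
Relative gaps: 0.7756, 0.6902; sum = 1.465812.
The income-gap ratio divides by q (the poor only): 1.465812 / 2 = 0.733.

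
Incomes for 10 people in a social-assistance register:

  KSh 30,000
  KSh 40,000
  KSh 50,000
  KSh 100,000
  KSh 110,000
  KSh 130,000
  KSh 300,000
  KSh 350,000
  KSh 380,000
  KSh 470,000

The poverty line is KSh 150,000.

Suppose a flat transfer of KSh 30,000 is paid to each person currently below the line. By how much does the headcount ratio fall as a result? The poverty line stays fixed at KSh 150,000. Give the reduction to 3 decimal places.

0.100

Before: below the line — KSh 30,000, KSh 40,000, KSh 50,000, KSh 100,000, KSh 110,000, KSh 130,000; headcount ratio = 0.60000.
After the KSh 30,000 transfer: below the line — KSh 60,000, KSh 70,000, KSh 80,000, KSh 130,000, KSh 140,000; headcount ratio = 0.50000.
Reduction = 0.60000 − 0.50000 = 0.100.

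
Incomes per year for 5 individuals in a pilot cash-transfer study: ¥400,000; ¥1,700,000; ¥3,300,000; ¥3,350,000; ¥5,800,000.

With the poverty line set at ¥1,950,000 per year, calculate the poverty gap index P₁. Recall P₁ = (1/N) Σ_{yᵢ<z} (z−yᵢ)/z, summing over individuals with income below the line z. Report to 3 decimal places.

Below the line: ¥400,000, ¥1,700,000 (q = 2 of N = 5).
Normalized shortfalls: (1950000−400000)/1950000 = 0.7949; (1950000−1700000)/1950000 = 0.1282.
Sum of shortfalls = 0.923077; P₁ averages over all N: 0.923077 / 5 = 0.185.

0.185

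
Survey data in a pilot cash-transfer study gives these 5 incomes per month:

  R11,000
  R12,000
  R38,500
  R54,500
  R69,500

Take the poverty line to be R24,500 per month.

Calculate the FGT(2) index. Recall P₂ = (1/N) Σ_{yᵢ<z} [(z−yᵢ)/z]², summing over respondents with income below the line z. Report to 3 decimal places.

0.113

Below z: R11,000, R12,000 (q = 2 of N = 5).
Normalized shortfalls: (24500−11000)/24500 = 0.5510; (24500−12000)/24500 = 0.5102.
Squared: 0.3036; 0.2603.
Sum = 0.563932; P₂ = 0.563932 / 5 = 0.113.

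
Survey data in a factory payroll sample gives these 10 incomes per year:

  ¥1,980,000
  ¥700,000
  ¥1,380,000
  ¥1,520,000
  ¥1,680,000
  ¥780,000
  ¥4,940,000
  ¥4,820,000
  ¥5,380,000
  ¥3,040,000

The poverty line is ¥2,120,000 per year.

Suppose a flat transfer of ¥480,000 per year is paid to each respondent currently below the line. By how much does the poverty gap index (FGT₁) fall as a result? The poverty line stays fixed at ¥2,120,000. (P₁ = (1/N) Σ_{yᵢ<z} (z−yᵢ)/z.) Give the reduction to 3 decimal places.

Before: below the line — ¥700,000, ¥780,000, ¥1,380,000, ¥1,520,000, ¥1,680,000, ¥1,980,000; poverty gap index (FGT₁) = 0.22075.
After the ¥480,000 transfer: below the line — ¥1,180,000, ¥1,260,000, ¥1,860,000, ¥2,000,000; poverty gap index (FGT₁) = 0.10283.
Reduction = 0.22075 − 0.10283 = 0.118.

0.118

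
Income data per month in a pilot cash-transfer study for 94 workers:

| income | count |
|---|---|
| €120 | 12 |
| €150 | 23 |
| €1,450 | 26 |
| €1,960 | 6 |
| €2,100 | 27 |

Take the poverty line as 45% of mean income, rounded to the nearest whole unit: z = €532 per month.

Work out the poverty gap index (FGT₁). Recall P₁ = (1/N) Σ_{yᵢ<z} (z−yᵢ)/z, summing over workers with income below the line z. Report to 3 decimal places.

Below z: 12×€120, 23×€150 (q = 35 of N = 94).
Gap ratios (z−y)/z: (532−120)/532 = 0.7744 (×12); (532−150)/532 = 0.7180 (×23).
Sum of shortfalls = 25.808271; P₁ averages over all N: 25.808271 / 94 = 0.275.

0.275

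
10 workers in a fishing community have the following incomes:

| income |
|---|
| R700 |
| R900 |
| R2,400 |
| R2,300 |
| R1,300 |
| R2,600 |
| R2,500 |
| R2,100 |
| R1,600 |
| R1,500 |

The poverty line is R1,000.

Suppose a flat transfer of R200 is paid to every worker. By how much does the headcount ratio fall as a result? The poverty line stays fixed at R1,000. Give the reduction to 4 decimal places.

Before: below the line — R700, R900; headcount ratio = 0.200000.
After the R200 transfer: below the line — R900; headcount ratio = 0.100000.
Reduction = 0.200000 − 0.100000 = 0.1000.

0.1000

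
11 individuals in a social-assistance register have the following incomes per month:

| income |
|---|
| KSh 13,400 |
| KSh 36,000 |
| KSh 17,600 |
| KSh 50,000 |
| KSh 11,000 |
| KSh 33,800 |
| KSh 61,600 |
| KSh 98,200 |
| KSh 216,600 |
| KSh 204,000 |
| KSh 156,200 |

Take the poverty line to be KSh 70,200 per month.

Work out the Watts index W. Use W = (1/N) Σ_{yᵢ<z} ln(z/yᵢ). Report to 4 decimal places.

0.6147

Below z: KSh 11,000, KSh 13,400, KSh 17,600, KSh 33,800, KSh 36,000, KSh 50,000, KSh 61,600 (q = 7 of N = 11).
ln(z/y) terms: ln(70200/11000) = 1.8535; ln(70200/13400) = 1.6561; ln(70200/17600) = 1.3834; ln(70200/33800) = 0.7309; ln(70200/36000) = 0.6678; ln(70200/50000) = 0.3393; ln(70200/61600) = 0.1307.
W = 6.761725 / 11 = 0.6147.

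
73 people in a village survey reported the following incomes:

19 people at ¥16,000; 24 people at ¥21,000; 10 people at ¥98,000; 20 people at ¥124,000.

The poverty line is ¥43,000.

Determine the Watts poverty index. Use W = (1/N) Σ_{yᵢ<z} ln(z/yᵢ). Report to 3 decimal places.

0.493

Below the line: 19×¥16,000, 24×¥21,000 (q = 43 of N = 73).
Log gaps: ln(43000/16000) = 0.9886 (×19); ln(43000/21000) = 0.7167 (×24).
W = 35.983881 / 73 = 0.493.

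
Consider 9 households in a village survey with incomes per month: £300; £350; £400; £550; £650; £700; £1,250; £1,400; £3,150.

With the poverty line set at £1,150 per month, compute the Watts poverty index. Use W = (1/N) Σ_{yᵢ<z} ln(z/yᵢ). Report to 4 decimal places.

0.5993

Below the line: £300, £350, £400, £550, £650, £700 (q = 6 of N = 9).
ln(z/y) terms: ln(1150/300) = 1.3437; ln(1150/350) = 1.1896; ln(1150/400) = 1.0561; ln(1150/550) = 0.7376; ln(1150/650) = 0.5705; ln(1150/700) = 0.4964.
W = 5.393952 / 9 = 0.5993.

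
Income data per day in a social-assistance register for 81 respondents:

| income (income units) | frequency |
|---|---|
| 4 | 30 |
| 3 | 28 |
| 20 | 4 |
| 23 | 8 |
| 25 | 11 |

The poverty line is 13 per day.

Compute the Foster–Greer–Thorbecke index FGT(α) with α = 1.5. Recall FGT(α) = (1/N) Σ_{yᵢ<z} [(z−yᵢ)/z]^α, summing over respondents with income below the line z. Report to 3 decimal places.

Below z: 28×3, 30×4 (q = 58 of N = 81).
Shortfall ratios: (13−3)/13 = 0.7692 (×28); (13−4)/13 = 0.6923 (×30).
Raised to α = 1.5: 0.67466 (×28); 0.57603 (×30).
Sum = 36.171525; FGT(1.5) = 36.171525 / 81 = 0.447.

0.447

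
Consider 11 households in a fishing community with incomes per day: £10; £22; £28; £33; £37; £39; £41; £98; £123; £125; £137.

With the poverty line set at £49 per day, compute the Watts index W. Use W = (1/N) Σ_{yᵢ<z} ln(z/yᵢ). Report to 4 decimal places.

Poor units: £10, £22, £28, £33, £37, £39, £41 (q = 7 of N = 11).
ln(z/y) terms: ln(49/10) = 1.5892; ln(49/22) = 0.8008; ln(49/28) = 0.5596; ln(49/33) = 0.3953; ln(49/37) = 0.2809; ln(49/39) = 0.2283; ln(49/41) = 0.1782.
W = 4.032351 / 11 = 0.3666.

0.3666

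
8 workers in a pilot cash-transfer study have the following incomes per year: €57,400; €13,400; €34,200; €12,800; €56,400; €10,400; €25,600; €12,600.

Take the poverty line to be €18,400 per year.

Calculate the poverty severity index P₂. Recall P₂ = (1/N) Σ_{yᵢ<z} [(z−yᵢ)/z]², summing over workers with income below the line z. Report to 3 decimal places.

Below the line: €10,400, €12,600, €12,800, €13,400 (q = 4 of N = 8).
Gap ratios (z−y)/z: (18400−10400)/18400 = 0.4348; (18400−12600)/18400 = 0.3152; (18400−12800)/18400 = 0.3043; (18400−13400)/18400 = 0.2717.
Squared: 0.1890; 0.0994; 0.0926; 0.0738.
Sum = 0.454868; P₂ = 0.454868 / 8 = 0.057.

0.057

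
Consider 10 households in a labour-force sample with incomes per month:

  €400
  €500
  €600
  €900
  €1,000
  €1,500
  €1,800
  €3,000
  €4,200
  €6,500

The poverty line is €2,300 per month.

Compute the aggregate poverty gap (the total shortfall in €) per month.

Poor units: €400, €500, €600, €900, €1,000, €1,500, €1,800 (q = 7 of N = 10).
Individual gaps: 2300−400 = 1900; 2300−500 = 1800; 2300−600 = 1700; 2300−900 = 1400; 2300−1000 = 1300; 2300−1500 = 800; 2300−1800 = 500.
Aggregate gap = €9,400.

€9,400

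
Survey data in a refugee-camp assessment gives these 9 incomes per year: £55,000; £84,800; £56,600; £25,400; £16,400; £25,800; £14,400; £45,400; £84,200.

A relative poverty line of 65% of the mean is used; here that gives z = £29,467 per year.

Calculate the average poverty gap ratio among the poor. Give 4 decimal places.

0.3043

Below z: £14,400, £16,400, £25,400, £25,800 (q = 4 of N = 9).
Relative gaps: 0.5113, 0.4434, 0.1380, 0.1244; sum = 1.217226.
I averages over the q = 4 poor units only: 1.217226 / 4 = 0.3043.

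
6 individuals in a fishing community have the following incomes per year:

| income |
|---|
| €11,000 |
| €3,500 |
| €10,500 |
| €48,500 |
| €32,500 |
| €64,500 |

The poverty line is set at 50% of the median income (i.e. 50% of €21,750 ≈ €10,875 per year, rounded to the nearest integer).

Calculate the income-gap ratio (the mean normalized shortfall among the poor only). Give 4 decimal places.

0.3563

Poor units: €3,500, €10,500 (q = 2 of N = 6).
Shortfall ratios (z−y)/z: 0.6782, 0.0345; sum = 0.712644.
The income-gap ratio divides by q (the poor only): 0.712644 / 2 = 0.3563.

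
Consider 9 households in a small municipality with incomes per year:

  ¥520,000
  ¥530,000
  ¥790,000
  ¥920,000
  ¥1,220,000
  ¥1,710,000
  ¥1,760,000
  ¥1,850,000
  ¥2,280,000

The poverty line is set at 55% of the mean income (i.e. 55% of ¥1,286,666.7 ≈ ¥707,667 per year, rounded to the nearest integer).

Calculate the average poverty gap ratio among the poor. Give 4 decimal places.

0.2581

Incomes under z: ¥520,000, ¥530,000 (q = 2 of N = 9).
Relative gaps: 0.2652, 0.2511; sum = 0.516251.
I averages over the q = 2 poor units only: 0.516251 / 2 = 0.2581.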